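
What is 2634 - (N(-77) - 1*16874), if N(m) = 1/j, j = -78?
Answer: 1521625/78 ≈ 19508.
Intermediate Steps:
N(m) = -1/78 (N(m) = 1/(-78) = -1/78)
2634 - (N(-77) - 1*16874) = 2634 - (-1/78 - 1*16874) = 2634 - (-1/78 - 16874) = 2634 - 1*(-1316173/78) = 2634 + 1316173/78 = 1521625/78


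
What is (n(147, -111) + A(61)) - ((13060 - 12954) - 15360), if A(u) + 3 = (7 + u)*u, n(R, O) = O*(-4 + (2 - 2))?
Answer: 19843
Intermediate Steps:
n(R, O) = -4*O (n(R, O) = O*(-4 + 0) = O*(-4) = -4*O)
A(u) = -3 + u*(7 + u) (A(u) = -3 + (7 + u)*u = -3 + u*(7 + u))
(n(147, -111) + A(61)) - ((13060 - 12954) - 15360) = (-4*(-111) + (-3 + 61**2 + 7*61)) - ((13060 - 12954) - 15360) = (444 + (-3 + 3721 + 427)) - (106 - 15360) = (444 + 4145) - 1*(-15254) = 4589 + 15254 = 19843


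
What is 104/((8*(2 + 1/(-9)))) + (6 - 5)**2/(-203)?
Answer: 23734/3451 ≈ 6.8774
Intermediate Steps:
104/((8*(2 + 1/(-9)))) + (6 - 5)**2/(-203) = 104/((8*(2 - 1/9))) + 1**2*(-1/203) = 104/((8*(17/9))) + 1*(-1/203) = 104/(136/9) - 1/203 = 104*(9/136) - 1/203 = 117/17 - 1/203 = 23734/3451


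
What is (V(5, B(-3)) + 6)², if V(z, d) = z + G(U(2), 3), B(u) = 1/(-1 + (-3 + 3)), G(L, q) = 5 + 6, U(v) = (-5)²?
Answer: 484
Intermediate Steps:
U(v) = 25
G(L, q) = 11
B(u) = -1 (B(u) = 1/(-1 + 0) = 1/(-1) = -1)
V(z, d) = 11 + z (V(z, d) = z + 11 = 11 + z)
(V(5, B(-3)) + 6)² = ((11 + 5) + 6)² = (16 + 6)² = 22² = 484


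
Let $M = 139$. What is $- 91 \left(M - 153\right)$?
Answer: $1274$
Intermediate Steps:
$- 91 \left(M - 153\right) = - 91 \left(139 - 153\right) = \left(-91\right) \left(-14\right) = 1274$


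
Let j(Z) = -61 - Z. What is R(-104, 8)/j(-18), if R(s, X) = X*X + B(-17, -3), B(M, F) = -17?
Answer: -47/43 ≈ -1.0930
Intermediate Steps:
R(s, X) = -17 + X² (R(s, X) = X*X - 17 = X² - 17 = -17 + X²)
R(-104, 8)/j(-18) = (-17 + 8²)/(-61 - 1*(-18)) = (-17 + 64)/(-61 + 18) = 47/(-43) = 47*(-1/43) = -47/43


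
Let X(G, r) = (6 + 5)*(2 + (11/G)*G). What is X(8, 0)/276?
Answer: 143/276 ≈ 0.51812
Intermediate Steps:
X(G, r) = 143 (X(G, r) = 11*(2 + 11) = 11*13 = 143)
X(8, 0)/276 = 143/276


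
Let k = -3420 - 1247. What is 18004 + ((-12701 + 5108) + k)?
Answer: 5744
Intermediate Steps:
k = -4667
18004 + ((-12701 + 5108) + k) = 18004 + ((-12701 + 5108) - 4667) = 18004 + (-7593 - 4667) = 18004 - 12260 = 5744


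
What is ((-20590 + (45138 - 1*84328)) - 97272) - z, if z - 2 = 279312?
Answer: -436366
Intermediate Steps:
z = 279314 (z = 2 + 279312 = 279314)
((-20590 + (45138 - 1*84328)) - 97272) - z = ((-20590 + (45138 - 1*84328)) - 97272) - 1*279314 = ((-20590 + (45138 - 84328)) - 97272) - 279314 = ((-20590 - 39190) - 97272) - 279314 = (-59780 - 97272) - 279314 = -157052 - 279314 = -436366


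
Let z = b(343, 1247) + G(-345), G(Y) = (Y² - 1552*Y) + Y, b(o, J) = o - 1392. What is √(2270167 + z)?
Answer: √2923238 ≈ 1709.7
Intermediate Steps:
b(o, J) = -1392 + o
G(Y) = Y² - 1551*Y
z = 653071 (z = (-1392 + 343) - 345*(-1551 - 345) = -1049 - 345*(-1896) = -1049 + 654120 = 653071)
√(2270167 + z) = √(2270167 + 653071) = √2923238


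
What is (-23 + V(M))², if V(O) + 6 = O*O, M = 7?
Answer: 400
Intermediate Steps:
V(O) = -6 + O² (V(O) = -6 + O*O = -6 + O²)
(-23 + V(M))² = (-23 + (-6 + 7²))² = (-23 + (-6 + 49))² = (-23 + 43)² = 20² = 400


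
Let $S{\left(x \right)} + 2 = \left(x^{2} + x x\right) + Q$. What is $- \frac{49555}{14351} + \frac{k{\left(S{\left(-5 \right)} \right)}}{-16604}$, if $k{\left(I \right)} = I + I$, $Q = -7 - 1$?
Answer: $- \frac{205989825}{59571001} \approx -3.4579$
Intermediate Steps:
$Q = -8$ ($Q = -7 - 1 = -8$)
$S{\left(x \right)} = -10 + 2 x^{2}$ ($S{\left(x \right)} = -2 - \left(8 - x^{2} - x x\right) = -2 + \left(\left(x^{2} + x^{2}\right) - 8\right) = -2 + \left(2 x^{2} - 8\right) = -2 + \left(-8 + 2 x^{2}\right) = -10 + 2 x^{2}$)
$k{\left(I \right)} = 2 I$
$- \frac{49555}{14351} + \frac{k{\left(S{\left(-5 \right)} \right)}}{-16604} = - \frac{49555}{14351} + \frac{2 \left(-10 + 2 \left(-5\right)^{2}\right)}{-16604} = \left(-49555\right) \frac{1}{14351} + 2 \left(-10 + 2 \cdot 25\right) \left(- \frac{1}{16604}\right) = - \frac{49555}{14351} + 2 \left(-10 + 50\right) \left(- \frac{1}{16604}\right) = - \frac{49555}{14351} + 2 \cdot 40 \left(- \frac{1}{16604}\right) = - \frac{49555}{14351} + 80 \left(- \frac{1}{16604}\right) = - \frac{49555}{14351} - \frac{20}{4151} = - \frac{205989825}{59571001}$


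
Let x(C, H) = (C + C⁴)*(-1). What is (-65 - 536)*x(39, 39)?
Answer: 1390401480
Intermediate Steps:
x(C, H) = -C - C⁴
(-65 - 536)*x(39, 39) = (-65 - 536)*(-1*39 - 1*39⁴) = -601*(-39 - 1*2313441) = -601*(-39 - 2313441) = -601*(-2313480) = 1390401480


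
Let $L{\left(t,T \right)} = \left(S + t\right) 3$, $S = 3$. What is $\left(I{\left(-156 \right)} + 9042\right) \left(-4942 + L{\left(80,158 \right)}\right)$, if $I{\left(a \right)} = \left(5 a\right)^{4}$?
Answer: $-1737116620514106$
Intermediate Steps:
$I{\left(a \right)} = 625 a^{4}$
$L{\left(t,T \right)} = 9 + 3 t$ ($L{\left(t,T \right)} = \left(3 + t\right) 3 = 9 + 3 t$)
$\left(I{\left(-156 \right)} + 9042\right) \left(-4942 + L{\left(80,158 \right)}\right) = \left(625 \left(-156\right)^{4} + 9042\right) \left(-4942 + \left(9 + 3 \cdot 80\right)\right) = \left(625 \cdot 592240896 + 9042\right) \left(-4942 + \left(9 + 240\right)\right) = \left(370150560000 + 9042\right) \left(-4942 + 249\right) = 370150569042 \left(-4693\right) = -1737116620514106$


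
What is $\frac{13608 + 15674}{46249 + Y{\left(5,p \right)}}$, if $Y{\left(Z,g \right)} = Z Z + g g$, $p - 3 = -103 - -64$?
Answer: $\frac{14641}{23785} \approx 0.61556$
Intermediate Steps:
$p = -36$ ($p = 3 - 39 = -36$)
$Y{\left(Z,g \right)} = Z^{2} + g^{2}$
$\frac{13608 + 15674}{46249 + Y{\left(5,p \right)}} = \frac{13608 + 15674}{46249 + \left(5^{2} + \left(-36\right)^{2}\right)} = \frac{29282}{46249 + \left(25 + 1296\right)} = \frac{29282}{46249 + 1321} = \frac{29282}{47570} = 29282 \cdot \frac{1}{47570} = \frac{14641}{23785}$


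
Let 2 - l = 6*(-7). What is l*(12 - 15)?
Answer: -132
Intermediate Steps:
l = 44 (l = 2 - 6*(-7) = 2 - 1*(-42) = 2 + 42 = 44)
l*(12 - 15) = 44*(12 - 15) = 44*(-3) = -132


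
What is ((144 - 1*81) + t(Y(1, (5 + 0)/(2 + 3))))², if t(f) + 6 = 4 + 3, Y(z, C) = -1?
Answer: 4096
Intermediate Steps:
t(f) = 1 (t(f) = -6 + (4 + 3) = -6 + 7 = 1)
((144 - 1*81) + t(Y(1, (5 + 0)/(2 + 3))))² = ((144 - 1*81) + 1)² = ((144 - 81) + 1)² = (63 + 1)² = 64² = 4096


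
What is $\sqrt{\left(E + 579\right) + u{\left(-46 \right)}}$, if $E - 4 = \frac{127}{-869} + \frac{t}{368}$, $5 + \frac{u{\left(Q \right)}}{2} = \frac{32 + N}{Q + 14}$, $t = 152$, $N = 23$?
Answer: $\frac{\sqrt{3642168710521}}{79948} \approx 23.871$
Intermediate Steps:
$u{\left(Q \right)} = -10 + \frac{110}{14 + Q}$ ($u{\left(Q \right)} = -10 + 2 \frac{32 + 23}{Q + 14} = -10 + 2 \frac{55}{14 + Q} = -10 + \frac{110}{14 + Q}$)
$E = \frac{170565}{39974}$ ($E = 4 + \left(\frac{127}{-869} + \frac{152}{368}\right) = 4 + \left(127 \left(- \frac{1}{869}\right) + 152 \cdot \frac{1}{368}\right) = 4 + \left(- \frac{127}{869} + \frac{19}{46}\right) = 4 + \frac{10669}{39974} = \frac{170565}{39974} \approx 4.2669$)
$\sqrt{\left(E + 579\right) + u{\left(-46 \right)}} = \sqrt{\left(\frac{170565}{39974} + 579\right) + \frac{10 \left(-3 - -46\right)}{14 - 46}} = \sqrt{\frac{23315511}{39974} + \frac{10 \left(-3 + 46\right)}{-32}} = \sqrt{\frac{23315511}{39974} + 10 \left(- \frac{1}{32}\right) 43} = \sqrt{\frac{23315511}{39974} - \frac{215}{16}} = \sqrt{\frac{182226883}{319792}} = \frac{\sqrt{3642168710521}}{79948}$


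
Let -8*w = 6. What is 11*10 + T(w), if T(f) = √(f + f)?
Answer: 110 + I*√6/2 ≈ 110.0 + 1.2247*I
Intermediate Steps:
w = -¾ (w = -⅛*6 = -¾ ≈ -0.75000)
T(f) = √2*√f (T(f) = √(2*f) = √2*√f)
11*10 + T(w) = 11*10 + √2*√(-¾) = 110 + √2*(I*√3/2) = 110 + I*√6/2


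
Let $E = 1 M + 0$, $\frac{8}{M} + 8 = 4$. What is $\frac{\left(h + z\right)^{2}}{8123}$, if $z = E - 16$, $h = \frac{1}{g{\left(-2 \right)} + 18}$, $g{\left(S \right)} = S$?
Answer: $\frac{82369}{2079488} \approx 0.03961$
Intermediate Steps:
$M = -2$ ($M = \frac{8}{-8 + 4} = \frac{8}{-4} = 8 \left(- \frac{1}{4}\right) = -2$)
$h = \frac{1}{16}$ ($h = \frac{1}{-2 + 18} = \frac{1}{16} \approx 0.0625$)
$E = -2$ ($E = 1 \left(-2\right) + 0 = -2 + 0 = -2$)
$z = -18$ ($z = -2 - 16 = -18$)
$\frac{\left(h + z\right)^{2}}{8123} = \frac{\left(\frac{1}{16} - 18\right)^{2}}{8123} = \left(- \frac{287}{16}\right)^{2} \cdot \frac{1}{8123} = \frac{82369}{256} \cdot \frac{1}{8123} = \frac{82369}{2079488}$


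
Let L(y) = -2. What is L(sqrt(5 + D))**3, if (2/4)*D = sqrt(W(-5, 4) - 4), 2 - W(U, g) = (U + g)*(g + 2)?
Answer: -8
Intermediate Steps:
W(U, g) = 2 - (2 + g)*(U + g) (W(U, g) = 2 - (U + g)*(g + 2) = 2 - (U + g)*(2 + g) = 2 - (2 + g)*(U + g))
D = 4 (D = 2*sqrt((2 - 1*4**2 - 2*(-5) - 2*4 - 1*(-5)*4) - 4) = 2*sqrt((2 - 1*16 + 10 - 8 + 20) - 4) = 2*sqrt((2 - 16 + 10 - 8 + 20) - 4) = 2*sqrt(8 - 4) = 2*sqrt(4) = 2*2 = 4)
L(sqrt(5 + D))**3 = (-2)**3 = -8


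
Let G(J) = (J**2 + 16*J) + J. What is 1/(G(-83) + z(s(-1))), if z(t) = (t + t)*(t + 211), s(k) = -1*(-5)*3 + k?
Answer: 1/11778 ≈ 8.4904e-5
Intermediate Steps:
s(k) = 15 + k (s(k) = 5*3 + k = 15 + k)
G(J) = J**2 + 17*J
z(t) = 2*t*(211 + t) (z(t) = (2*t)*(211 + t) = 2*t*(211 + t))
1/(G(-83) + z(s(-1))) = 1/(-83*(17 - 83) + 2*(15 - 1)*(211 + (15 - 1))) = 1/(-83*(-66) + 2*14*(211 + 14)) = 1/(5478 + 2*14*225) = 1/(5478 + 6300) = 1/11778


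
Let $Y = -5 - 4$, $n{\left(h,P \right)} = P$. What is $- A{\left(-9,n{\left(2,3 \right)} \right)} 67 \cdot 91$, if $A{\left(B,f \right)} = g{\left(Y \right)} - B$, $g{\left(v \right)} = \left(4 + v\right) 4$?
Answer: $67067$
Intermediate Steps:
$Y = -9$ ($Y = -5 - 4 = -9$)
$g{\left(v \right)} = 16 + 4 v$
$A{\left(B,f \right)} = -20 - B$ ($A{\left(B,f \right)} = \left(16 + 4 \left(-9\right)\right) - B = \left(16 - 36\right) - B = -20 - B$)
$- A{\left(-9,n{\left(2,3 \right)} \right)} 67 \cdot 91 = - \left(-20 - -9\right) 67 \cdot 91 = - \left(-20 + 9\right) 67 \cdot 91 = - \left(-11\right) 67 \cdot 91 = - \left(-737\right) 91 = \left(-1\right) \left(-67067\right) = 67067$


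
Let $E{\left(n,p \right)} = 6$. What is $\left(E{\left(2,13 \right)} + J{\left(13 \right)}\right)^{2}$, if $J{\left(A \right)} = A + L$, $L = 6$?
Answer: $625$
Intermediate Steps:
$J{\left(A \right)} = 6 + A$ ($J{\left(A \right)} = A + 6 = 6 + A$)
$\left(E{\left(2,13 \right)} + J{\left(13 \right)}\right)^{2} = \left(6 + \left(6 + 13\right)\right)^{2} = \left(6 + 19\right)^{2} = 25^{2} = 625$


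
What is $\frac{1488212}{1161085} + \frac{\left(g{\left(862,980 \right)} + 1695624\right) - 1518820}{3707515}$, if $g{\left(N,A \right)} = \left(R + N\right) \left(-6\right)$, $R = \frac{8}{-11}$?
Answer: $\frac{12577075984996}{9470428118305} \approx 1.328$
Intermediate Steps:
$R = - \frac{8}{11}$ ($R = 8 \left(- \frac{1}{11}\right) = - \frac{8}{11} \approx -0.72727$)
$g{\left(N,A \right)} = \frac{48}{11} - 6 N$ ($g{\left(N,A \right)} = \left(- \frac{8}{11} + N\right) \left(-6\right) = \frac{48}{11} - 6 N$)
$\frac{1488212}{1161085} + \frac{\left(g{\left(862,980 \right)} + 1695624\right) - 1518820}{3707515} = \frac{1488212}{1161085} + \frac{\left(\left(\frac{48}{11} - 5172\right) + 1695624\right) - 1518820}{3707515} = 1488212 \cdot \frac{1}{1161085} + \left(\left(\left(\frac{48}{11} - 5172\right) + 1695624\right) - 1518820\right) \frac{1}{3707515} = \frac{1488212}{1161085} + \left(\left(- \frac{56844}{11} + 1695624\right) - 1518820\right) \frac{1}{3707515} = \frac{1488212}{1161085} + \left(\frac{18595020}{11} - 1518820\right) \frac{1}{3707515} = \frac{1488212}{1161085} + \frac{1888000}{11} \cdot \frac{1}{3707515} = \frac{1488212}{1161085} + \frac{377600}{8156533} = \frac{12577075984996}{9470428118305}$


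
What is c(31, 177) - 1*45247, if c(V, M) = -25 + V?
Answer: -45241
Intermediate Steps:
c(31, 177) - 1*45247 = (-25 + 31) - 1*45247 = 6 - 45247 = -45241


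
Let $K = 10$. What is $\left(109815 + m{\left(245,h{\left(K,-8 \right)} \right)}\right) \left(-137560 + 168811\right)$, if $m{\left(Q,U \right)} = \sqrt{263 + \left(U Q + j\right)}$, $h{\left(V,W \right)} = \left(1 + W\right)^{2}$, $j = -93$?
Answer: $3431828565 + 156255 \sqrt{487} \approx 3.4353 \cdot 10^{9}$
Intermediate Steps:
$m{\left(Q,U \right)} = \sqrt{170 + Q U}$ ($m{\left(Q,U \right)} = \sqrt{263 + \left(U Q - 93\right)} = \sqrt{263 + \left(Q U - 93\right)} = \sqrt{263 + \left(-93 + Q U\right)} = \sqrt{170 + Q U}$)
$\left(109815 + m{\left(245,h{\left(K,-8 \right)} \right)}\right) \left(-137560 + 168811\right) = \left(109815 + \sqrt{170 + 245 \left(1 - 8\right)^{2}}\right) \left(-137560 + 168811\right) = \left(109815 + \sqrt{170 + 245 \left(-7\right)^{2}}\right) 31251 = \left(109815 + \sqrt{170 + 245 \cdot 49}\right) 31251 = \left(109815 + \sqrt{170 + 12005}\right) 31251 = \left(109815 + \sqrt{12175}\right) 31251 = \left(109815 + 5 \sqrt{487}\right) 31251 = 3431828565 + 156255 \sqrt{487}$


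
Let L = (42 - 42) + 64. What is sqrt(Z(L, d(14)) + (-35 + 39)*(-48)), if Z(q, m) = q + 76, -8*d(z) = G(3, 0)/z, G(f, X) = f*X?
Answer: 2*I*sqrt(13) ≈ 7.2111*I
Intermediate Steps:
G(f, X) = X*f
d(z) = 0 (d(z) = -0*3/(8*z) = -0/z = -1/8*0 = 0)
L = 64 (L = 0 + 64 = 64)
Z(q, m) = 76 + q
sqrt(Z(L, d(14)) + (-35 + 39)*(-48)) = sqrt((76 + 64) + (-35 + 39)*(-48)) = sqrt(140 + 4*(-48)) = sqrt(140 - 192) = sqrt(-52) = 2*I*sqrt(13)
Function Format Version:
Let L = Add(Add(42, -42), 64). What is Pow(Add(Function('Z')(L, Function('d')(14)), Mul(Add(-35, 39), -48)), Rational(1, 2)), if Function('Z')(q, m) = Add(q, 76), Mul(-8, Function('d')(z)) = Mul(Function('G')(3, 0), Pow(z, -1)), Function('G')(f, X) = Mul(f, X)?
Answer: Mul(2, I, Pow(13, Rational(1, 2))) ≈ Mul(7.2111, I)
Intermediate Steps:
Function('G')(f, X) = Mul(X, f)
Function('d')(z) = 0 (Function('d')(z) = Mul(Rational(-1, 8), Mul(Mul(0, 3), Pow(z, -1))) = Mul(Rational(-1, 8), Mul(0, Pow(z, -1))) = Mul(Rational(-1, 8), 0) = 0)
L = 64 (L = Add(0, 64) = 64)
Function('Z')(q, m) = Add(76, q)
Pow(Add(Function('Z')(L, Function('d')(14)), Mul(Add(-35, 39), -48)), Rational(1, 2)) = Pow(Add(Add(76, 64), Mul(Add(-35, 39), -48)), Rational(1, 2)) = Pow(Add(140, Mul(4, -48)), Rational(1, 2)) = Pow(Add(140, -192), Rational(1, 2)) = Pow(-52, Rational(1, 2)) = Mul(2, I, Pow(13, Rational(1, 2)))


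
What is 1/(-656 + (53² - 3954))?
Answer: -1/1801 ≈ -0.00055525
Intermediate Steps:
1/(-656 + (53² - 3954)) = 1/(-656 + (2809 - 3954)) = 1/(-656 - 1145) = 1/(-1801) = -1/1801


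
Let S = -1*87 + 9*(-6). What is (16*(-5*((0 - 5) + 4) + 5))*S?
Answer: -22560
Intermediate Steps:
S = -141 (S = -87 - 54 = -141)
(16*(-5*((0 - 5) + 4) + 5))*S = (16*(-5*((0 - 5) + 4) + 5))*(-141) = (16*(-5*(-5 + 4) + 5))*(-141) = (16*(-5*(-1) + 5))*(-141) = (16*(5 + 5))*(-141) = (16*10)*(-141) = 160*(-141) = -22560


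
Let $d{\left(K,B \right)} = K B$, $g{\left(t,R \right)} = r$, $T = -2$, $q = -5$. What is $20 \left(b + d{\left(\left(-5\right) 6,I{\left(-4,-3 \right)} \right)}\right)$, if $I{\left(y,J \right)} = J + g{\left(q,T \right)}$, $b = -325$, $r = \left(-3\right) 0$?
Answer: $-4700$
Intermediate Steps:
$r = 0$
$g{\left(t,R \right)} = 0$
$I{\left(y,J \right)} = J$ ($I{\left(y,J \right)} = J + 0 = J$)
$d{\left(K,B \right)} = B K$
$20 \left(b + d{\left(\left(-5\right) 6,I{\left(-4,-3 \right)} \right)}\right) = 20 \left(-325 - 3 \left(\left(-5\right) 6\right)\right) = 20 \left(-325 - -90\right) = 20 \left(-325 + 90\right) = 20 \left(-235\right) = -4700$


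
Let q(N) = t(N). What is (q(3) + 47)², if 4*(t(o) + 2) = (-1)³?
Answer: 32041/16 ≈ 2002.6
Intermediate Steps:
t(o) = -9/4 (t(o) = -2 + (¼)*(-1)³ = -2 + (¼)*(-1) = -2 - ¼ = -9/4)
q(N) = -9/4
(q(3) + 47)² = (-9/4 + 47)² = (179/4)² = 32041/16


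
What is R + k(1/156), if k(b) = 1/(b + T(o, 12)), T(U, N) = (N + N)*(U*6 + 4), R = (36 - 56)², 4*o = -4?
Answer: 2994644/7487 ≈ 399.98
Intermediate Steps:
o = -1 (o = (¼)*(-4) = -1)
R = 400 (R = (-20)² = 400)
T(U, N) = 2*N*(4 + 6*U) (T(U, N) = (2*N)*(6*U + 4) = (2*N)*(4 + 6*U) = 2*N*(4 + 6*U))
k(b) = 1/(-48 + b) (k(b) = 1/(b + 4*12*(2 + 3*(-1))) = 1/(b + 4*12*(2 - 3)) = 1/(b + 4*12*(-1)) = 1/(b - 48) = 1/(-48 + b))
R + k(1/156) = 400 + 1/(-48 + 1/156) = 400 + 1/(-7487/156) = 400 - 156/7487 = 2994644/7487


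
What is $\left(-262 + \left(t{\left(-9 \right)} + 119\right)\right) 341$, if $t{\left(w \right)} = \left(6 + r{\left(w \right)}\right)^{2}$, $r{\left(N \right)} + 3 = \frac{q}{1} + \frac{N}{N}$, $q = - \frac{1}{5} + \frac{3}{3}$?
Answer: $- \frac{1022659}{25} \approx -40906.0$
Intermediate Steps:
$q = \frac{4}{5}$ ($q = \left(-1\right) \frac{1}{5} + 3 \cdot \frac{1}{3} = - \frac{1}{5} + 1 = \frac{4}{5} \approx 0.8$)
$r{\left(N \right)} = - \frac{6}{5}$ ($r{\left(N \right)} = -3 + \left(\frac{4}{5 \cdot 1} + \frac{N}{N}\right) = -3 + \left(\frac{4}{5} \cdot 1 + 1\right) = -3 + \left(\frac{4}{5} + 1\right) = -3 + \frac{9}{5} = - \frac{6}{5}$)
$t{\left(w \right)} = \frac{576}{25}$ ($t{\left(w \right)} = \left(6 - \frac{6}{5}\right)^{2} = \left(\frac{24}{5}\right)^{2} = \frac{576}{25}$)
$\left(-262 + \left(t{\left(-9 \right)} + 119\right)\right) 341 = \left(-262 + \left(\frac{576}{25} + 119\right)\right) 341 = \left(-262 + \frac{3551}{25}\right) 341 = \left(- \frac{2999}{25}\right) 341 = - \frac{1022659}{25}$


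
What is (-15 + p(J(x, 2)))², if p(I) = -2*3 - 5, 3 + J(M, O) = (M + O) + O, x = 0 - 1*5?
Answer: 676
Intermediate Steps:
x = -5 (x = 0 - 5 = -5)
J(M, O) = -3 + M + 2*O (J(M, O) = -3 + ((M + O) + O) = -3 + (M + 2*O) = -3 + M + 2*O)
p(I) = -11 (p(I) = -6 - 5 = -11)
(-15 + p(J(x, 2)))² = (-15 - 11)² = (-26)² = 676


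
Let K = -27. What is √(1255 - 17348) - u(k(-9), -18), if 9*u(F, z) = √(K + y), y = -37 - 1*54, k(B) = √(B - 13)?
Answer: I*(-√118 + 99*√133)/9 ≈ 125.65*I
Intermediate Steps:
k(B) = √(-13 + B)
y = -91 (y = -37 - 54 = -91)
u(F, z) = I*√118/9 (u(F, z) = √(-27 - 91)/9 = √(-118)/9 = (I*√118)/9 = I*√118/9)
√(1255 - 17348) - u(k(-9), -18) = √(1255 - 17348) - I*√118/9 = √(-16093) - I*√118/9 = 11*I*√133 - I*√118/9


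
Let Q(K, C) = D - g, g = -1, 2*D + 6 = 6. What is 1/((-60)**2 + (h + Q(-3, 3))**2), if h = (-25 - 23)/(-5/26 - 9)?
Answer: 57121/207846769 ≈ 0.00027482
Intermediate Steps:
D = 0 (D = -3 + (1/2)*6 = -3 + 3 = 0)
Q(K, C) = 1 (Q(K, C) = 0 - 1*(-1) = 0 + 1 = 1)
h = 1248/239 (h = -48/(-5*1/26 - 9) = -48/(-5/26 - 9) = -48/(-239/26) = -48*(-26/239) = 1248/239 ≈ 5.2218)
1/((-60)**2 + (h + Q(-3, 3))**2) = 1/((-60)**2 + (1248/239 + 1)**2) = 1/(3600 + (1487/239)**2) = 1/(3600 + 2211169/57121) = 1/(207846769/57121) = 57121/207846769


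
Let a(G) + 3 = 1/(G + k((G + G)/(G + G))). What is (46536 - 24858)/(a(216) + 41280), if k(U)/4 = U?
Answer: 4769160/9080941 ≈ 0.52518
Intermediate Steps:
k(U) = 4*U
a(G) = -3 + 1/(4 + G) (a(G) = -3 + 1/(G + 4*((G + G)/(G + G))) = -3 + 1/(G + 4*((2*G)/((2*G)))) = -3 + 1/(G + 4*((2*G)*(1/(2*G)))) = -3 + 1/(G + 4*1) = -3 + 1/(G + 4) = -3 + 1/(4 + G))
(46536 - 24858)/(a(216) + 41280) = (46536 - 24858)/((-11 - 3*216)/(4 + 216) + 41280) = 21678/((-11 - 648)/220 + 41280) = 21678/((1/220)*(-659) + 41280) = 21678/(-659/220 + 41280) = 21678/(9080941/220) = 21678*(220/9080941) = 4769160/9080941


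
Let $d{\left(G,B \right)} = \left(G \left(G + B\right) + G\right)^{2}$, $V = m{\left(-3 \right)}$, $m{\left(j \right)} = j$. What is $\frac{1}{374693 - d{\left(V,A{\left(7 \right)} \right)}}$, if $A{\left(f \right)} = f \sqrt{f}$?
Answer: $\frac{185785}{69031910186} - \frac{63 \sqrt{7}}{34515955093} \approx 2.6865 \cdot 10^{-6}$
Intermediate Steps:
$V = -3$
$A{\left(f \right)} = f^{\frac{3}{2}}$
$d{\left(G,B \right)} = \left(G + G \left(B + G\right)\right)^{2}$ ($d{\left(G,B \right)} = \left(G \left(B + G\right) + G\right)^{2} = \left(G + G \left(B + G\right)\right)^{2}$)
$\frac{1}{374693 - d{\left(V,A{\left(7 \right)} \right)}} = \frac{1}{374693 - \left(-3\right)^{2} \left(1 + 7^{\frac{3}{2}} - 3\right)^{2}} = \frac{1}{374693 - 9 \left(1 + 7 \sqrt{7} - 3\right)^{2}} = \frac{1}{374693 - 9 \left(-2 + 7 \sqrt{7}\right)^{2}}$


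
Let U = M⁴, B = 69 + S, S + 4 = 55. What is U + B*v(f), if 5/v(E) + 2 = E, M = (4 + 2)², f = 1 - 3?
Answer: 1679466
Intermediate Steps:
S = 51 (S = -4 + 55 = 51)
f = -2
M = 36 (M = 6² = 36)
v(E) = 5/(-2 + E)
B = 120 (B = 69 + 51 = 120)
U = 1679616 (U = 36⁴ = 1679616)
U + B*v(f) = 1679616 + 120*(5/(-2 - 2)) = 1679616 + 120*(5/(-4)) = 1679616 + 120*(5*(-¼)) = 1679616 + 120*(-5/4) = 1679616 - 150 = 1679466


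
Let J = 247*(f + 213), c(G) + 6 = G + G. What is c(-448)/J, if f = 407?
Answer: -451/76570 ≈ -0.0058900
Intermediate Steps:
c(G) = -6 + 2*G (c(G) = -6 + (G + G) = -6 + 2*G)
J = 153140 (J = 247*(407 + 213) = 247*620 = 153140)
c(-448)/J = (-6 + 2*(-448))/153140 = (-6 - 896)*(1/153140) = -902*1/153140 = -451/76570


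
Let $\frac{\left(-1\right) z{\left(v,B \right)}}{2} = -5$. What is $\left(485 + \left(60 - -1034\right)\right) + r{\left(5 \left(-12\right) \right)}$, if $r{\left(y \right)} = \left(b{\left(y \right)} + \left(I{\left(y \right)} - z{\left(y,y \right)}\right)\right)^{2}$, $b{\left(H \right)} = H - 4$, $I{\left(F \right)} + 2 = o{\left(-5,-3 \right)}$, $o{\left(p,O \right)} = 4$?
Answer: $6763$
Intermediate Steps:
$z{\left(v,B \right)} = 10$ ($z{\left(v,B \right)} = \left(-2\right) \left(-5\right) = 10$)
$I{\left(F \right)} = 2$ ($I{\left(F \right)} = -2 + 4 = 2$)
$b{\left(H \right)} = -4 + H$
$r{\left(y \right)} = \left(-12 + y\right)^{2}$ ($r{\left(y \right)} = \left(\left(-4 + y\right) + \left(2 - 10\right)\right)^{2} = \left(\left(-4 + y\right) - 8\right)^{2} = \left(-12 + y\right)^{2}$)
$\left(485 + \left(60 - -1034\right)\right) + r{\left(5 \left(-12\right) \right)} = \left(485 + \left(60 - -1034\right)\right) + \left(-12 + 5 \left(-12\right)\right)^{2} = \left(485 + \left(60 + 1034\right)\right) + \left(-12 - 60\right)^{2} = \left(485 + 1094\right) + \left(-72\right)^{2} = 1579 + 5184 = 6763$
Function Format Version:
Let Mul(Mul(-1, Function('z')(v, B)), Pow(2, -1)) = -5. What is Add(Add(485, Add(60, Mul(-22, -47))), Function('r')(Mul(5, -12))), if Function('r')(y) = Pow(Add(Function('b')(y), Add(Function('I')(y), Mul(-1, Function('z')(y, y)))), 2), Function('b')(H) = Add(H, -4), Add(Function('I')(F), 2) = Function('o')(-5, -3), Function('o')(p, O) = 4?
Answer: 6763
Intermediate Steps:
Function('z')(v, B) = 10 (Function('z')(v, B) = Mul(-2, -5) = 10)
Function('I')(F) = 2 (Function('I')(F) = Add(-2, 4) = 2)
Function('b')(H) = Add(-4, H)
Function('r')(y) = Pow(Add(-12, y), 2) (Function('r')(y) = Pow(Add(Add(-4, y), Add(2, Mul(-1, 10))), 2) = Pow(Add(Add(-4, y), Add(2, -10)), 2) = Pow(Add(Add(-4, y), -8), 2) = Pow(Add(-12, y), 2))
Add(Add(485, Add(60, Mul(-22, -47))), Function('r')(Mul(5, -12))) = Add(Add(485, Add(60, Mul(-22, -47))), Pow(Add(-12, Mul(5, -12)), 2)) = Add(Add(485, Add(60, 1034)), Pow(Add(-12, -60), 2)) = Add(Add(485, 1094), Pow(-72, 2)) = Add(1579, 5184) = 6763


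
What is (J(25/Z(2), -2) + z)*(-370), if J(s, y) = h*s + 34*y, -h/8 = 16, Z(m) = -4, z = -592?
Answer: -51800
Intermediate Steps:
h = -128 (h = -8*16 = -128)
J(s, y) = -128*s + 34*y
(J(25/Z(2), -2) + z)*(-370) = ((-3200/(-4) + 34*(-2)) - 592)*(-370) = ((-3200*(-1)/4 - 68) - 592)*(-370) = ((-128*(-25/4) - 68) - 592)*(-370) = ((800 - 68) - 592)*(-370) = (732 - 592)*(-370) = 140*(-370) = -51800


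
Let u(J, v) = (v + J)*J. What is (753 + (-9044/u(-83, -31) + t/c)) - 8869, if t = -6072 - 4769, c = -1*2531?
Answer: -5112760373/630219 ≈ -8112.7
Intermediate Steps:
c = -2531
u(J, v) = J*(J + v) (u(J, v) = (J + v)*J = J*(J + v))
t = -10841
(753 + (-9044/u(-83, -31) + t/c)) - 8869 = (753 + (-9044*(-1/(83*(-83 - 31))) - 10841/(-2531))) - 8869 = (753 + (-9044/((-83*(-114))) - 10841*(-1/2531))) - 8869 = (753 + (-9044/9462 + 10841/2531)) - 8869 = (753 + (-9044*1/9462 + 10841/2531)) - 8869 = (753 + (-238/249 + 10841/2531)) - 8869 = (753 + 2097031/630219) - 8869 = 476651938/630219 - 8869 = -5112760373/630219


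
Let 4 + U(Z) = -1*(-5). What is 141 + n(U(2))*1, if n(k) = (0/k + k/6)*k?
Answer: 847/6 ≈ 141.17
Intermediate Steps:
U(Z) = 1 (U(Z) = -4 - 1*(-5) = -4 + 5 = 1)
n(k) = k²/6 (n(k) = (0 + k*(⅙))*k = (0 + k/6)*k = (k/6)*k = k²/6)
141 + n(U(2))*1 = 141 + ((⅙)*1²)*1 = 141 + ((⅙)*1)*1 = 141 + (⅙)*1 = 141 + ⅙ = 847/6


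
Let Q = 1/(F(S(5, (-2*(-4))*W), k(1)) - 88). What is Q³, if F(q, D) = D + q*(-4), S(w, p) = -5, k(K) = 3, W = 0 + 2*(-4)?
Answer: -1/274625 ≈ -3.6413e-6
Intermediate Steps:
W = -8 (W = 0 - 8 = -8)
F(q, D) = D - 4*q
Q = -1/65 (Q = 1/((3 - 4*(-5)) - 88) = 1/((3 + 20) - 88) = 1/(23 - 88) = 1/(-65) = -1/65 ≈ -0.015385)
Q³ = (-1/65)³ = -1/274625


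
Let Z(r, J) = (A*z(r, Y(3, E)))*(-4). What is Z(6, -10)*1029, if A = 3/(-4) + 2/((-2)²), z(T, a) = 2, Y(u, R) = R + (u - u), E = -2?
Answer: 2058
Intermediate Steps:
Y(u, R) = R (Y(u, R) = R + 0 = R)
A = -¼ (A = 3*(-¼) + 2/4 = -¾ + 2*(¼) = -¾ + ½ = -¼ ≈ -0.25000)
Z(r, J) = 2 (Z(r, J) = -¼*2*(-4) = -½*(-4) = 2)
Z(6, -10)*1029 = 2*1029 = 2058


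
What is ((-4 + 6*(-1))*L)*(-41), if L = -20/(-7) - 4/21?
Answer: 3280/3 ≈ 1093.3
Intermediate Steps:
L = 8/3 (L = -20*(-⅐) - 4*1/21 = 20/7 - 4/21 = 8/3 ≈ 2.6667)
((-4 + 6*(-1))*L)*(-41) = ((-4 + 6*(-1))*(8/3))*(-41) = ((-4 - 6)*(8/3))*(-41) = -10*8/3*(-41) = -80/3*(-41) = 3280/3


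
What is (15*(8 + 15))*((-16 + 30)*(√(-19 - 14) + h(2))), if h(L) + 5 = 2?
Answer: -14490 + 4830*I*√33 ≈ -14490.0 + 27746.0*I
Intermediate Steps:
h(L) = -3 (h(L) = -5 + 2 = -3)
(15*(8 + 15))*((-16 + 30)*(√(-19 - 14) + h(2))) = (15*(8 + 15))*((-16 + 30)*(√(-19 - 14) - 3)) = (15*23)*(14*(√(-33) - 3)) = 345*(14*(I*√33 - 3)) = 345*(14*(-3 + I*√33)) = 345*(-42 + 14*I*√33) = -14490 + 4830*I*√33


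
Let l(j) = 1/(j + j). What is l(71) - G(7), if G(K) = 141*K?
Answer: -140153/142 ≈ -986.99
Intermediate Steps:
l(j) = 1/(2*j)
l(71) - G(7) = (1/2)/71 - 141*7 = (1/2)*(1/71) - 1*987 = 1/142 - 987 = -140153/142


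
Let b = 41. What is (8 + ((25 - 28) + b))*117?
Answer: 5382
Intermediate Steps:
(8 + ((25 - 28) + b))*117 = (8 + ((25 - 28) + 41))*117 = (8 + (-3 + 41))*117 = (8 + 38)*117 = 46*117 = 5382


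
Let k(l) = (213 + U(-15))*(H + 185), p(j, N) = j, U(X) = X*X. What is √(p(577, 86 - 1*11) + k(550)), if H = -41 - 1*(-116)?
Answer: √114457 ≈ 338.31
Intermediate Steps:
U(X) = X²
H = 75 (H = -41 + 116 = 75)
k(l) = 113880 (k(l) = (213 + (-15)²)*(75 + 185) = (213 + 225)*260 = 438*260 = 113880)
√(p(577, 86 - 1*11) + k(550)) = √(577 + 113880) = √114457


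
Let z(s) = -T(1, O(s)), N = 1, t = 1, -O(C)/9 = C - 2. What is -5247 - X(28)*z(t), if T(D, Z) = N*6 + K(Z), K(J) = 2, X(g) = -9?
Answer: -5319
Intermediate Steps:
O(C) = 18 - 9*C (O(C) = -9*(C - 2) = -9*(-2 + C) = 18 - 9*C)
T(D, Z) = 8 (T(D, Z) = 1*6 + 2 = 6 + 2 = 8)
z(s) = -8 (z(s) = -1*8 = -8)
-5247 - X(28)*z(t) = -5247 - (-9)*(-8) = -5247 - 1*72 = -5247 - 72 = -5319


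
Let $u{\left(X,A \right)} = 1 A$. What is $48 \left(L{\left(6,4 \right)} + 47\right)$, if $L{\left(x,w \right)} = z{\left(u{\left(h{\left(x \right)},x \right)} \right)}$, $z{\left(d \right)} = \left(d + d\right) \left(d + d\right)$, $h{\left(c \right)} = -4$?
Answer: $9168$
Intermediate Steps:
$u{\left(X,A \right)} = A$
$z{\left(d \right)} = 4 d^{2}$ ($z{\left(d \right)} = 2 d 2 d = 4 d^{2}$)
$L{\left(x,w \right)} = 4 x^{2}$
$48 \left(L{\left(6,4 \right)} + 47\right) = 48 \left(4 \cdot 6^{2} + 47\right) = 48 \left(4 \cdot 36 + 47\right) = 48 \left(144 + 47\right) = 48 \cdot 191 = 9168$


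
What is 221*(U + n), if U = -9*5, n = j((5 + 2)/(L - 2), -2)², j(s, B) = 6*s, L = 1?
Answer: 379899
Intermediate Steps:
n = 1764 (n = (6*((5 + 2)/(1 - 2)))² = (6*(7/(-1)))² = (6*(7*(-1)))² = (6*(-7))² = (-42)² = 1764)
U = -45
221*(U + n) = 221*(-45 + 1764) = 221*1719 = 379899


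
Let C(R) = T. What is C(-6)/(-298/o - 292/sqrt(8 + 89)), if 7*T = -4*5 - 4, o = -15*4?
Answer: 10406160/522088721 + 6307200*sqrt(97)/522088721 ≈ 0.13891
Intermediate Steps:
o = -60
T = -24/7 (T = (-4*5 - 4)/7 = (-20 - 4)/7 = (1/7)*(-24) = -24/7 ≈ -3.4286)
C(R) = -24/7
C(-6)/(-298/o - 292/sqrt(8 + 89)) = -24/7/(-298/(-60) - 292/sqrt(8 + 89)) = -24/7/(-298*(-1/60) - 292*sqrt(97)/97) = -24/7/(149/30 - 292*sqrt(97)/97) = -24/(7*(149/30 - 292*sqrt(97)/97))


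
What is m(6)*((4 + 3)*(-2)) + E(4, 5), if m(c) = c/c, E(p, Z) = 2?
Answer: -12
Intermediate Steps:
m(c) = 1
m(6)*((4 + 3)*(-2)) + E(4, 5) = 1*((4 + 3)*(-2)) + 2 = 1*(7*(-2)) + 2 = 1*(-14) + 2 = -14 + 2 = -12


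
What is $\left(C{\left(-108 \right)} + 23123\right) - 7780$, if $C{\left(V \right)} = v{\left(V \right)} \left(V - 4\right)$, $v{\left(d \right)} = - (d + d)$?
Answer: $-8849$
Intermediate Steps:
$v{\left(d \right)} = - 2 d$
$C{\left(V \right)} = - 2 V \left(-4 + V\right)$ ($C{\left(V \right)} = - 2 V \left(V - 4\right) = - 2 V \left(-4 + V\right)$)
$\left(C{\left(-108 \right)} + 23123\right) - 7780 = \left(2 \left(-108\right) \left(4 - -108\right) + 23123\right) - 7780 = \left(2 \left(-108\right) \left(4 + 108\right) + 23123\right) - 7780 = \left(2 \left(-108\right) 112 + 23123\right) - 7780 = \left(-24192 + 23123\right) - 7780 = -1069 - 7780 = -8849$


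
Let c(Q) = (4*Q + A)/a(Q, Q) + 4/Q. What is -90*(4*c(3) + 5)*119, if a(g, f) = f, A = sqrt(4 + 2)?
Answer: -282030 - 14280*sqrt(6) ≈ -3.1701e+5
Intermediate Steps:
A = sqrt(6) ≈ 2.4495
c(Q) = 4/Q + (sqrt(6) + 4*Q)/Q (c(Q) = (4*Q + sqrt(6))/Q + 4/Q = (sqrt(6) + 4*Q)/Q + 4/Q = 4/Q + (sqrt(6) + 4*Q)/Q)
-90*(4*c(3) + 5)*119 = -90*(4*((4 + sqrt(6) + 4*3)/3) + 5)*119 = -90*(4*((4 + sqrt(6) + 12)/3) + 5)*119 = -90*(4*((16 + sqrt(6))/3) + 5)*119 = -90*(4*(16/3 + sqrt(6)/3) + 5)*119 = -90*((64/3 + 4*sqrt(6)/3) + 5)*119 = -90*(79/3 + 4*sqrt(6)/3)*119 = (-2370 - 120*sqrt(6))*119 = -282030 - 14280*sqrt(6)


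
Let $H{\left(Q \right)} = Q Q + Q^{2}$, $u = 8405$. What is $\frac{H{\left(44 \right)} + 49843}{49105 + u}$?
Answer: $\frac{3581}{3834} \approx 0.93401$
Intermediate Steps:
$H{\left(Q \right)} = 2 Q^{2}$ ($H{\left(Q \right)} = Q^{2} + Q^{2} = 2 Q^{2}$)
$\frac{H{\left(44 \right)} + 49843}{49105 + u} = \frac{2 \cdot 44^{2} + 49843}{49105 + 8405} = \frac{2 \cdot 1936 + 49843}{57510} = \left(3872 + 49843\right) \frac{1}{57510} = 53715 \cdot \frac{1}{57510} = \frac{3581}{3834}$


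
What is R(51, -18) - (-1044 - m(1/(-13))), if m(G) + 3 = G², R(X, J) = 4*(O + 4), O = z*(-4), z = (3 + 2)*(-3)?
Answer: 219194/169 ≈ 1297.0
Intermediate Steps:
z = -15 (z = 5*(-3) = -15)
O = 60 (O = -15*(-4) = 60)
R(X, J) = 256 (R(X, J) = 4*(60 + 4) = 4*64 = 256)
m(G) = -3 + G²
R(51, -18) - (-1044 - m(1/(-13))) = 256 - (-1044 - (-3 + (1/(-13))²)) = 256 - (-1044 - (-3 + (-1/13)²)) = 256 - (-1044 - (-3 + 1/169)) = 256 - (-1044 - 1*(-506/169)) = 256 - (-1044 + 506/169) = 256 - 1*(-175930/169) = 256 + 175930/169 = 219194/169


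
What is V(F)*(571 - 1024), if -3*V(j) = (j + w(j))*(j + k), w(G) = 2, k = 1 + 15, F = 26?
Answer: 177576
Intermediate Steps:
k = 16
V(j) = -(2 + j)*(16 + j)/3 (V(j) = -(j + 2)*(j + 16)/3 = -(2 + j)*(16 + j)/3)
V(F)*(571 - 1024) = (-32/3 - 6*26 - ⅓*26²)*(571 - 1024) = (-32/3 - 156 - ⅓*676)*(-453) = (-32/3 - 156 - 676/3)*(-453) = -392*(-453) = 177576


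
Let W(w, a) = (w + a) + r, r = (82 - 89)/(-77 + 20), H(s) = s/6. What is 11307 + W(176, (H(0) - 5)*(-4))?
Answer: 655678/57 ≈ 11503.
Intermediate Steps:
H(s) = s/6 (H(s) = s*(⅙) = s/6)
r = 7/57 (r = -7/(-57) = -7*(-1/57) = 7/57 ≈ 0.12281)
W(w, a) = 7/57 + a + w (W(w, a) = (w + a) + 7/57 = (a + w) + 7/57 = 7/57 + a + w)
11307 + W(176, (H(0) - 5)*(-4)) = 11307 + (7/57 + ((⅙)*0 - 5)*(-4) + 176) = 11307 + (7/57 + (0 - 5)*(-4) + 176) = 11307 + (7/57 - 5*(-4) + 176) = 11307 + (7/57 + 20 + 176) = 11307 + 11179/57 = 655678/57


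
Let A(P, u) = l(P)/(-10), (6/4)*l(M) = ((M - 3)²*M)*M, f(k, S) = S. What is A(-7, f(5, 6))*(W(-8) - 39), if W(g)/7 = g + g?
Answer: 147980/3 ≈ 49327.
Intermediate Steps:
l(M) = 2*M²*(-3 + M)²/3 (l(M) = 2*(((M - 3)²*M)*M)/3 = 2*(((-3 + M)²*M)*M)/3 = 2*((M*(-3 + M)²)*M)/3 = 2*(M²*(-3 + M)²)/3 = 2*M²*(-3 + M)²/3)
W(g) = 14*g (W(g) = 7*(g + g) = 7*(2*g) = 14*g)
A(P, u) = -P²*(-3 + P)²/15 (A(P, u) = (2*P²*(-3 + P)²/3)/(-10) = (2*P²*(-3 + P)²/3)*(-⅒) = -P²*(-3 + P)²/15)
A(-7, f(5, 6))*(W(-8) - 39) = (-1/15*(-7)²*(-3 - 7)²)*(14*(-8) - 39) = (-1/15*49*(-10)²)*(-112 - 39) = -1/15*49*100*(-151) = -980/3*(-151) = 147980/3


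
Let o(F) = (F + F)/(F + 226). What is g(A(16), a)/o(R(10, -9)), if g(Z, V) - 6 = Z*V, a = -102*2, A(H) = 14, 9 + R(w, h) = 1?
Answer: 155325/4 ≈ 38831.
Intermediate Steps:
R(w, h) = -8 (R(w, h) = -9 + 1 = -8)
a = -204
o(F) = 2*F/(226 + F) (o(F) = (2*F)/(226 + F) = 2*F/(226 + F))
g(Z, V) = 6 + V*Z (g(Z, V) = 6 + Z*V = 6 + V*Z)
g(A(16), a)/o(R(10, -9)) = (6 - 204*14)/((2*(-8)/(226 - 8))) = (6 - 2856)/((2*(-8)/218)) = -2850/(2*(-8)*(1/218)) = -2850/(-8/109) = -2850*(-109/8) = 155325/4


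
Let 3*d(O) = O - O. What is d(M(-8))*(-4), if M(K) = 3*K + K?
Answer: 0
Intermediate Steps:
M(K) = 4*K
d(O) = 0 (d(O) = (O - O)/3 = (1/3)*0 = 0)
d(M(-8))*(-4) = 0*(-4) = 0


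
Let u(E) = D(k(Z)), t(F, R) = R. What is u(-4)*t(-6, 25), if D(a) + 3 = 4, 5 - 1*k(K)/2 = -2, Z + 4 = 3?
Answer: 25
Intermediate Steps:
Z = -1 (Z = -4 + 3 = -1)
k(K) = 14 (k(K) = 10 - 2*(-2) = 10 + 4 = 14)
D(a) = 1 (D(a) = -3 + 4 = 1)
u(E) = 1
u(-4)*t(-6, 25) = 1*25 = 25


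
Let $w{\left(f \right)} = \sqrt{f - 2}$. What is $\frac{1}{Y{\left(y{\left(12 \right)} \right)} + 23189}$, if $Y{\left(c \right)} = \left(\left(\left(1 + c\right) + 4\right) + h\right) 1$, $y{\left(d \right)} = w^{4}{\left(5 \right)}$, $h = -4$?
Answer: $\frac{1}{23199} \approx 4.3105 \cdot 10^{-5}$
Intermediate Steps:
$w{\left(f \right)} = \sqrt{-2 + f}$
$y{\left(d \right)} = 9$ ($y{\left(d \right)} = \left(\sqrt{-2 + 5}\right)^{4} = \left(\sqrt{3}\right)^{4} = 9$)
$Y{\left(c \right)} = 1 + c$ ($Y{\left(c \right)} = \left(\left(\left(1 + c\right) + 4\right) - 4\right) 1 = \left(\left(5 + c\right) - 4\right) 1 = \left(1 + c\right) 1 = 1 + c$)
$\frac{1}{Y{\left(y{\left(12 \right)} \right)} + 23189} = \frac{1}{\left(1 + 9\right) + 23189} = \frac{1}{10 + 23189} = \frac{1}{23199}$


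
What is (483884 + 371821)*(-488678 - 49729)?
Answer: -460717561935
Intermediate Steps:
(483884 + 371821)*(-488678 - 49729) = 855705*(-538407) = -460717561935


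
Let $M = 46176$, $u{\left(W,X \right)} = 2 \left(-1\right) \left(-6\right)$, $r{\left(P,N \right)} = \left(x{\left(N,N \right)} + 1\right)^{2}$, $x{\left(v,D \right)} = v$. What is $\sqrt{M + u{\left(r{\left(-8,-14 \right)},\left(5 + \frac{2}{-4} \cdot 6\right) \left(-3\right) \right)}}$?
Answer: $6 \sqrt{1283} \approx 214.91$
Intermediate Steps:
$r{\left(P,N \right)} = \left(1 + N\right)^{2}$ ($r{\left(P,N \right)} = \left(N + 1\right)^{2} = \left(1 + N\right)^{2}$)
$u{\left(W,X \right)} = 12$ ($u{\left(W,X \right)} = \left(-2\right) \left(-6\right) = 12$)
$\sqrt{M + u{\left(r{\left(-8,-14 \right)},\left(5 + \frac{2}{-4} \cdot 6\right) \left(-3\right) \right)}} = \sqrt{46176 + 12} = \sqrt{46188} = 6 \sqrt{1283}$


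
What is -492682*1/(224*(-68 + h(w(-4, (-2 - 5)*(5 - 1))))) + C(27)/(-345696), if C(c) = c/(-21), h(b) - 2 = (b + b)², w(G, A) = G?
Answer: 110884243/100828 ≈ 1099.7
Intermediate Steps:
h(b) = 2 + 4*b² (h(b) = 2 + (b + b)² = 2 + (2*b)² = 2 + 4*b²)
C(c) = -c/21 (C(c) = c*(-1/21) = -c/21)
-492682*1/(224*(-68 + h(w(-4, (-2 - 5)*(5 - 1))))) + C(27)/(-345696) = -492682*1/(224*(-68 + (2 + 4*(-4)²))) - 1/21*27/(-345696) = -492682*1/(224*(-68 + (2 + 4*16))) - 9/7*(-1/345696) = -492682*1/(224*(-68 + (2 + 64))) + 3/806624 = -492682*1/(224*(-68 + 66)) + 3/806624 = -492682/(224*(-2)) + 3/806624 = -492682/(-448) + 3/806624 = -492682*(-1/448) + 3/806624 = 246341/224 + 3/806624 = 110884243/100828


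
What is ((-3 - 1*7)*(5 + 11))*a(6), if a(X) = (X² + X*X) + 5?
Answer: -12320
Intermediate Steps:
a(X) = 5 + 2*X² (a(X) = (X² + X²) + 5 = 2*X² + 5 = 5 + 2*X²)
((-3 - 1*7)*(5 + 11))*a(6) = ((-3 - 1*7)*(5 + 11))*(5 + 2*6²) = ((-3 - 7)*16)*(5 + 2*36) = (-10*16)*(5 + 72) = -160*77 = -12320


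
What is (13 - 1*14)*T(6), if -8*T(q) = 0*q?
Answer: 0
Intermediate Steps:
T(q) = 0 (T(q) = -0*q = -⅛*0 = 0)
(13 - 1*14)*T(6) = (13 - 1*14)*0 = (13 - 14)*0 = -1*0 = 0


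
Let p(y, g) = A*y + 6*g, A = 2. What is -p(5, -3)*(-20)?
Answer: -160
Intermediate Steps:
p(y, g) = 2*y + 6*g
-p(5, -3)*(-20) = -(2*5 + 6*(-3))*(-20) = -(10 - 18)*(-20) = -1*(-8)*(-20) = 8*(-20) = -160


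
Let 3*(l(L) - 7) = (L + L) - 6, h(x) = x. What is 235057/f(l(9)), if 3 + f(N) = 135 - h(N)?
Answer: 235057/121 ≈ 1942.6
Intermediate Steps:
l(L) = 5 + 2*L/3 (l(L) = 7 + ((L + L) - 6)/3 = 7 + (2*L - 6)/3 = 7 + (-6 + 2*L)/3 = 7 + (-2 + 2*L/3) = 5 + 2*L/3)
f(N) = 132 - N (f(N) = -3 + (135 - N) = 132 - N)
235057/f(l(9)) = 235057/(132 - (5 + (⅔)*9)) = 235057/(132 - (5 + 6)) = 235057/(132 - 1*11) = 235057/(132 - 11) = 235057/121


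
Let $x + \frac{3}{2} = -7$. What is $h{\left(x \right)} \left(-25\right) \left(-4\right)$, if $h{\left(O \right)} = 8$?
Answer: $800$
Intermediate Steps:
$x = - \frac{17}{2}$ ($x = - \frac{3}{2} - 7 = - \frac{17}{2} \approx -8.5$)
$h{\left(x \right)} \left(-25\right) \left(-4\right) = 8 \left(-25\right) \left(-4\right) = \left(-200\right) \left(-4\right) = 800$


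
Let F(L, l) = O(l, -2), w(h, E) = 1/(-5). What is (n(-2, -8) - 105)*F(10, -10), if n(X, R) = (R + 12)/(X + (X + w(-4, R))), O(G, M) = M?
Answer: 4450/21 ≈ 211.90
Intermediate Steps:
w(h, E) = -⅕
F(L, l) = -2
n(X, R) = (12 + R)/(-⅕ + 2*X) (n(X, R) = (R + 12)/(X + (X - ⅕)) = (12 + R)/(X + (-⅕ + X)) = (12 + R)/(-⅕ + 2*X))
(n(-2, -8) - 105)*F(10, -10) = (5*(12 - 8)/(-1 + 10*(-2)) - 105)*(-2) = (5*4/(-1 - 20) - 105)*(-2) = (5*4/(-21) - 105)*(-2) = (5*(-1/21)*4 - 105)*(-2) = (-20/21 - 105)*(-2) = -2225/21*(-2) = 4450/21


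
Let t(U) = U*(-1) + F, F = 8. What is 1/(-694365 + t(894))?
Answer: -1/695251 ≈ -1.4383e-6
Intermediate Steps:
t(U) = 8 - U (t(U) = U*(-1) + 8 = -U + 8 = 8 - U)
1/(-694365 + t(894)) = 1/(-694365 + (8 - 1*894)) = 1/(-694365 + (8 - 894)) = 1/(-694365 - 886) = 1/(-695251) = -1/695251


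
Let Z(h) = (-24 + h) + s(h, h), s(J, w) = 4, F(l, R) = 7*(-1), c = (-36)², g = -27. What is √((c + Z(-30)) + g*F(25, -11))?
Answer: √1435 ≈ 37.881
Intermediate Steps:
c = 1296
F(l, R) = -7
Z(h) = -20 + h (Z(h) = (-24 + h) + 4 = -20 + h)
√((c + Z(-30)) + g*F(25, -11)) = √((1296 + (-20 - 30)) - 27*(-7)) = √((1296 - 50) + 189) = √(1246 + 189) = √1435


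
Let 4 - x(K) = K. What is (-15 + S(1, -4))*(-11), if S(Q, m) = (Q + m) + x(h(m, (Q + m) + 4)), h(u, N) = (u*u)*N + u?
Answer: 286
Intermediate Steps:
h(u, N) = u + N*u**2 (h(u, N) = u**2*N + u = N*u**2 + u = u + N*u**2)
x(K) = 4 - K
S(Q, m) = 4 + Q + m - m*(1 + m*(4 + Q + m)) (S(Q, m) = (Q + m) + (4 - m*(1 + ((Q + m) + 4)*m)) = (Q + m) + (4 - m*(1 + (4 + Q + m)*m)) = (Q + m) + (4 - m*(1 + m*(4 + Q + m))) = 4 + Q + m - m*(1 + m*(4 + Q + m)))
(-15 + S(1, -4))*(-11) = (-15 + (4 + 1 - 4 - 1*(-4)*(1 - 4*(4 + 1 - 4))))*(-11) = (-15 + (4 + 1 - 4 - 1*(-4)*(1 - 4*1)))*(-11) = (-15 + (4 + 1 - 4 - 1*(-4)*(1 - 4)))*(-11) = (-15 + (4 + 1 - 4 - 1*(-4)*(-3)))*(-11) = (-15 + (4 + 1 - 4 - 12))*(-11) = (-15 - 11)*(-11) = -26*(-11) = 286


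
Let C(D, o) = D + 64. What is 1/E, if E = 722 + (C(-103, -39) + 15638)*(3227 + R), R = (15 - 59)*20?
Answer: 1/36611575 ≈ 2.7314e-8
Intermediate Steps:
C(D, o) = 64 + D
R = -880 (R = -44*20 = -880)
E = 36611575 (E = 722 + ((64 - 103) + 15638)*(3227 - 880) = 722 + (-39 + 15638)*2347 = 722 + 15599*2347 = 722 + 36610853 = 36611575)
1/E = 1/36611575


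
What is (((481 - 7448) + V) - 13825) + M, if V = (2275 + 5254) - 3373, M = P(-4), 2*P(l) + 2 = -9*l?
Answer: -16619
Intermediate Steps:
P(l) = -1 - 9*l/2 (P(l) = -1 + (-9*l)/2 = -1 - 9*l/2)
M = 17 (M = -1 - 9/2*(-4) = -1 + 18 = 17)
V = 4156 (V = 7529 - 3373 = 4156)
(((481 - 7448) + V) - 13825) + M = (((481 - 7448) + 4156) - 13825) + 17 = ((-6967 + 4156) - 13825) + 17 = (-2811 - 13825) + 17 = -16636 + 17 = -16619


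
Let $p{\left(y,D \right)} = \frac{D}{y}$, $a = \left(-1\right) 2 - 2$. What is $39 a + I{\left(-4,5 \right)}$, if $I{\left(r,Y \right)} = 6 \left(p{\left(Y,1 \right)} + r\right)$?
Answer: $- \frac{894}{5} \approx -178.8$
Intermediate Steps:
$a = -4$ ($a = -2 - 2 = -4$)
$I{\left(r,Y \right)} = 6 r + \frac{6}{Y}$ ($I{\left(r,Y \right)} = 6 \left(1 \frac{1}{Y} + r\right) = 6 \left(\frac{1}{Y} + r\right) = 6 \left(r + \frac{1}{Y}\right) = 6 r + \frac{6}{Y}$)
$39 a + I{\left(-4,5 \right)} = 39 \left(-4\right) + \left(6 \left(-4\right) + \frac{6}{5}\right) = -156 + \left(-24 + 6 \cdot \frac{1}{5}\right) = -156 + \left(-24 + \frac{6}{5}\right) = -156 - \frac{114}{5} = - \frac{894}{5}$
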